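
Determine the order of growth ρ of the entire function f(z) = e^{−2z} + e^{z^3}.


Each summand is entire of order 1 and 3 respectively (as in the single-exponential case). The order of a sum is at most the max of the orders, so ρ ≤ 3. For the lower bound: on |z|=r choose arg z so that 1z^3 is real positive; then |e^{1z^3}| = e^{1r^3} while |e^{-2z}| ≤ e^{2r^1} = o(e^{1r^3}). So |f| ≥ e^{1r^3}(1 − o(1)) and ρ ≥ 3. Hence ρ = max(1, 3) = 3.
Therefore ρ = 3.

Order ρ = 3.


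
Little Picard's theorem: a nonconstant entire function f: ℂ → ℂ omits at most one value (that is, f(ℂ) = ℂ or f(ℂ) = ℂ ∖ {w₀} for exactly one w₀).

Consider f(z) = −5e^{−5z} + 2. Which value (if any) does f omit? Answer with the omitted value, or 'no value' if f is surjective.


Little Picard bounds the complement of f(ℂ) to at most one point.
e^{−5z} is never zero on ℂ, so -5·e^{−5z} takes every value in ℂ ∖ {0}. Adding 2 shifts the range to ℂ ∖ {2}. Thus f omits exactly the value 2.

Omitted value: 2.


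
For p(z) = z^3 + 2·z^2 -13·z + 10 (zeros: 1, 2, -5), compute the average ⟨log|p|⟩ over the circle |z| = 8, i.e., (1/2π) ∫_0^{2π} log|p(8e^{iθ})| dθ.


Zeros: -5, 1, 2; r = 8.
Inside |z| < r: -5, 1, 2. Outside (|z| ≥ r): ∅.
p(0) = 10, so log|p(0)| = log(10) = 2.3026.
Apply Jensen: I(r) = log|p(0)| + Σ_k log(r/|z_k|), summed over zeros inside |z| < r.
  log(r/|z_k|) for z_k = 1: log(8/1) = 2.0794
  log(r/|z_k|) for z_k = 2: log(8/2) = 1.3863
  log(r/|z_k|) for z_k = -5: log(8/5) = 0.4700
Sum over inside zeros: 3.9357.
I(r) = log|p(0)| + (inside sum) = 2.3026 + 3.9357 = 6.2383.
Closed form (all zeros inside, monic): I(r) = n·log(r) = 3·log(8) = 6.2383. ✓

I(r) ≈ 6.2383.


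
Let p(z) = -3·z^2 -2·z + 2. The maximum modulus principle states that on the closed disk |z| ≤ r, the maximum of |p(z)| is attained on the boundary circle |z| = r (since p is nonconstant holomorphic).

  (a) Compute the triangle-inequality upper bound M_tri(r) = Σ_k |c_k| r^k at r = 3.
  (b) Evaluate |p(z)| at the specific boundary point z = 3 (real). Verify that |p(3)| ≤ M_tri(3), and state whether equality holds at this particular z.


Coefficients: c_0 = 2, c_1 = -2, c_2 = -3. Radius r = 3.
Part (a). Triangle bound: M_tri(r) = Σ_k |c_k| r^k
  = |2|·3^0 + |-2|·3^1 + |-3|·3^2
  = 2 + 6 + 27 = 35.
This bounds M(r) := max_{|z|=r} |p(z)| from above; equality holds iff all terms c_k z^k can be made to align in phase at a single z on |z|=r.
Part (b). At z = 3 (real, on the circle |z| = r):
  p(3) = (2)·3^0 + (-2)·3^1 + (-3)·3^2 = -31.
  |p(3)| = 31.
Check: |p(3)| = 31 ≤ 35 = M_tri(3). ✓ Equality does not hold at z = 3 (the coefficients have mixed signs, so the terms do not all align in phase there).

M_tri(3) = 35; |p(3)| = 31; equality at z=3: no.


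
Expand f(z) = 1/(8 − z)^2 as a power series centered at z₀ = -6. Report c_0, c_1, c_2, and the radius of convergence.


Let w = z − z₀, so z = z₀ + w.
Then 8 − z = 8 − (z₀ + w) = (8 − z₀) − w = 14 − w.
f(z) = 1/(14 − w)^2 = (1/(14)^2) · (1 − w/(14))^{−2}.
By the binomial series (1−u)^{−2} = Σ_{n≥0} C(n+1, 1) u^n for |u|<1, with u = w/(14):
  c_n = C(n+1, 1) / (14)^(n+2).
  c_0 = 1/(14)^2 = 1/196.
  c_1 = 2/(14)^3 = 1/1372.
  c_2 = 3/(14)^4 = 3/38416.
The series is valid for |w/d| < 1, i.e. |z − z₀| < |d|.
Radius of convergence: R = |8 − z₀| = |14| = 14 (distance from z₀ to the singularity z = 8).

c_0 = 1/196, c_1 = 1/1372, c_2 = 3/38416; R = 14.


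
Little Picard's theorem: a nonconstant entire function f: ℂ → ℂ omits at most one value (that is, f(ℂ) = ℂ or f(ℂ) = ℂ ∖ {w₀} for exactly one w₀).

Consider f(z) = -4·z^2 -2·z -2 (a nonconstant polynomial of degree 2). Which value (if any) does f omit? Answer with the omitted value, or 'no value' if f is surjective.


Little Picard bounds the complement of f(ℂ) to at most one point.
For every w ∈ ℂ, the equation p(z) − w = 0 is a nonconstant polynomial in z and hence has at least one root by the fundamental theorem of algebra. So p is surjective onto ℂ, omitting no value.

Omitted value: no value.


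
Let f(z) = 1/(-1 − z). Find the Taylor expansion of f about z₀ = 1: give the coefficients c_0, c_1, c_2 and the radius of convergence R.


Let w = z − z₀, so z = z₀ + w.
Then -1 − z = -1 − (z₀ + w) = (-1 − z₀) − w = -2 − w.
f(z) = 1/(-2 − w) = (1/(-2)) · 1/(1 − w/(-2)) = Σ_{n≥0} w^n / (-2)^(n+1).
So c_n = 1/(-2)^(n+1):
  c_0 = 1/(-2)^1 = -1/2.
  c_1 = 1/(-2)^2 = 1/4.
  c_2 = 1/(-2)^3 = -1/8.
The series is valid for |w/d| < 1, i.e. |z − z₀| < |d|.
Radius of convergence: R = |-1 − z₀| = |-2| = 2 (distance from z₀ to the singularity z = -1).

c_0 = -1/2, c_1 = 1/4, c_2 = -1/8; R = 2.


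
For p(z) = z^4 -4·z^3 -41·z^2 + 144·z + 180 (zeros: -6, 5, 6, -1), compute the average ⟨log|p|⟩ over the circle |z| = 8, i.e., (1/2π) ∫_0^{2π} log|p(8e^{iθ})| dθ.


Zeros: -6, -1, 5, 6; r = 8.
Inside |z| < r: -6, -1, 5, 6. Outside (|z| ≥ r): ∅.
p(0) = 180, so log|p(0)| = log(180) = 5.1930.
Apply Jensen: I(r) = log|p(0)| + Σ_k log(r/|z_k|), summed over zeros inside |z| < r.
  log(r/|z_k|) for z_k = -6: log(8/6) = 0.2877
  log(r/|z_k|) for z_k = 5: log(8/5) = 0.4700
  log(r/|z_k|) for z_k = 6: log(8/6) = 0.2877
  log(r/|z_k|) for z_k = -1: log(8/1) = 2.0794
Sum over inside zeros: 3.1248.
I(r) = log|p(0)| + (inside sum) = 5.1930 + 3.1248 = 8.3178.
Closed form (all zeros inside, monic): I(r) = n·log(r) = 4·log(8) = 8.3178. ✓

I(r) ≈ 8.3178.


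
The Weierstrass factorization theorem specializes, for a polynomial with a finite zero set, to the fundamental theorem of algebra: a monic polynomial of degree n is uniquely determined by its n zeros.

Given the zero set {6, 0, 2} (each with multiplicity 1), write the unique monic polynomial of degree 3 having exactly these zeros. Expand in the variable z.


The polynomial is p(z) = ∏_{α ∈ S} (z − α), where S = {6, 0, 2}.
Expanding the product yields: p(z) = z^3 -8·z^2 + 12·z.
The resulting polynomial has degree 3 and real coefficients as required.

p(z) = z^3 -8·z^2 + 12·z.


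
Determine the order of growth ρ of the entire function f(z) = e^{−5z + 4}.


|e^{−5z + 4}| = e^{Re(-5·z) + 4} ≤ e^{5|z|^1 + 4} = e^{5r^1 + 4} on |z| = r, so ρ ≤ 1. Choosing z on |z|=r so that -5·z is real positive (always possible by picking arg z appropriately) gives |f(z)| = e^{5r^1 + 4}, matching the bound. The additive constant 4 does not affect log log M(r) ~ 1·log r. Hence ρ = 1.
Therefore ρ = 1.

Order ρ = 1.


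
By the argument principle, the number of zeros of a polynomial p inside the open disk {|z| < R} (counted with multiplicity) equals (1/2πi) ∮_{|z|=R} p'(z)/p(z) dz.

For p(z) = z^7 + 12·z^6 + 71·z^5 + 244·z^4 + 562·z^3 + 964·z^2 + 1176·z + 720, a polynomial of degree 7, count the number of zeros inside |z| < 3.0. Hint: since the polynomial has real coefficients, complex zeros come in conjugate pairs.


The zeros of p are: -2, (-3 + 3i), (-3 - 3i), (0 + 2i), (0 - 2i), (-2 + 1i), (-2 - 1i).
Their magnitudes are: 2, 4.243, 4.243, 2, 2, 2.236, 2.236.
Zeros with |z| < R = 3.0: -2, (0 + 2i), (0 - 2i), (-2 + 1i), (-2 - 1i).
Count = 5.
By the argument principle, (1/2πi) ∮_{|z|=R} p'(z)/p(z) dz equals exactly this count.

Number of zeros inside |z| < 3.0: 5.


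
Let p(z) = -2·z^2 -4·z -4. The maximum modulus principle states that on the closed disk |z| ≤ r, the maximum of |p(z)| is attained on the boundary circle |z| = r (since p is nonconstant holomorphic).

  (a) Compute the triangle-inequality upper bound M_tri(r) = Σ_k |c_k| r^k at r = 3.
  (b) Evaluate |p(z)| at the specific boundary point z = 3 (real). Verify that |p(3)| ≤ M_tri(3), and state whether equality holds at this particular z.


Coefficients: c_0 = -4, c_1 = -4, c_2 = -2. Radius r = 3.
Part (a). Triangle bound: M_tri(r) = Σ_k |c_k| r^k
  = |-4|·3^0 + |-4|·3^1 + |-2|·3^2
  = 4 + 12 + 18 = 34.
This bounds M(r) := max_{|z|=r} |p(z)| from above; equality holds iff all terms c_k z^k can be made to align in phase at a single z on |z|=r.
Part (b). At z = 3 (real, on the circle |z| = r):
  p(3) = (-4)·3^0 + (-4)·3^1 + (-2)·3^2 = -34.
  |p(3)| = 34.
Since all nonzero coefficients share the same sign, |p(3)| = 34 = M_tri(3); the triangle bound is attained at z = 3, so in fact M(r) = 34.

M_tri(3) = 34; |p(3)| = 34; equality at z=3: yes.


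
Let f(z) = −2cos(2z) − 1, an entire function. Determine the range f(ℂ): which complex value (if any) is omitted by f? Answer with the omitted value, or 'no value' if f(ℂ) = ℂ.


Little Picard bounds the complement of f(ℂ) to at most one point.
cos is entire and surjective onto ℂ: for every w ∈ ℂ, cos(ζ) = w has a solution ζ ∈ ℂ (e.g., via the complex inverse arccos). With ζ = 2z this gives z = ζ/(2). Then -2·cos(2z) takes every value in -2·ℂ = ℂ, and adding -1 is a bijection of ℂ. So f is surjective and omits no value. (Note: only on the real line is cos bounded by [−1, 1].)

Omitted value: no value.


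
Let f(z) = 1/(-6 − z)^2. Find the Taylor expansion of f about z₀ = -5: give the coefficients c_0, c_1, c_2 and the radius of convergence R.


Let w = z − z₀, so z = z₀ + w.
Then -6 − z = -6 − (z₀ + w) = (-6 − z₀) − w = -1 − w.
f(z) = 1/(-1 − w)^2 = (1/(-1)^2) · (1 − w/(-1))^{−2}.
By the binomial series (1−u)^{−2} = Σ_{n≥0} C(n+1, 1) u^n for |u|<1, with u = w/(-1):
  c_n = C(n+1, 1) / (-1)^(n+2).
  c_0 = 1/(-1)^2 = 1.
  c_1 = 2/(-1)^3 = -2.
  c_2 = 3/(-1)^4 = 3.
The series is valid for |w/d| < 1, i.e. |z − z₀| < |d|.
Radius of convergence: R = |-6 − z₀| = |-1| = 1 (distance from z₀ to the singularity z = -6).

c_0 = 1, c_1 = -2, c_2 = 3; R = 1.


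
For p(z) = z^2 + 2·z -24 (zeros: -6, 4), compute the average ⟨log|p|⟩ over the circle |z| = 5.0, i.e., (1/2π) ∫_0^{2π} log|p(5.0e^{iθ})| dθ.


Zeros: -6, 4; r = 5.0.
Inside |z| < r: 4. Outside (|z| ≥ r): -6.
p(0) = -24, so log|p(0)| = log(24) = 3.1781.
Apply Jensen: I(r) = log|p(0)| + Σ_k log(r/|z_k|), summed over zeros inside |z| < r.
  log(r/|z_k|) for z_k = 4: log(5.0/4) = 0.2231
  Outside zeros (-6) contribute nothing to the Jensen sum.
Sum over inside zeros: 0.2231.
I(r) = log|p(0)| + (inside sum) = 3.1781 + 0.2231 = 3.4012.
Note: since some zeros are outside |z| ≤ r, the simplified n·log(r) form does NOT apply — only the inside zeros contribute.

I(r) ≈ 3.4012.


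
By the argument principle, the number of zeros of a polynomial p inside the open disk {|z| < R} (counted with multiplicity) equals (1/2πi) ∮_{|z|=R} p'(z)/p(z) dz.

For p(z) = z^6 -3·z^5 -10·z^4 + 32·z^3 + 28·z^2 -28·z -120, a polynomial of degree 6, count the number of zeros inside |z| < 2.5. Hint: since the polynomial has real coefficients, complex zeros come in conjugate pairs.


The zeros of p are: -3, (-1 + 1i), (-1 - 1i), (3 + 1i), (3 - 1i), 2.
Their magnitudes are: 3, 1.414, 1.414, 3.162, 3.162, 2.
Zeros with |z| < R = 2.5: (-1 + 1i), (-1 - 1i), 2.
Count = 3.
By the argument principle, (1/2πi) ∮_{|z|=R} p'(z)/p(z) dz equals exactly this count.

Number of zeros inside |z| < 2.5: 3.


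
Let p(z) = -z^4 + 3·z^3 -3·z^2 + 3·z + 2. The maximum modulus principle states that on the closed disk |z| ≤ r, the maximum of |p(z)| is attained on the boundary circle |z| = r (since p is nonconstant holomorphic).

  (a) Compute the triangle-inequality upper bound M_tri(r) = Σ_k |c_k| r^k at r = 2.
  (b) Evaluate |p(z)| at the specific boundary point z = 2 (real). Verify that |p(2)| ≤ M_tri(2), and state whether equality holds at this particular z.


Coefficients: c_0 = 2, c_1 = 3, c_2 = -3, c_3 = 3, c_4 = -1. Radius r = 2.
Part (a). Triangle bound: M_tri(r) = Σ_k |c_k| r^k
  = |2|·2^0 + |3|·2^1 + |-3|·2^2 + |3|·2^3 + |-1|·2^4
  = 2 + 6 + 12 + 24 + 16 = 60.
This bounds M(r) := max_{|z|=r} |p(z)| from above; equality holds iff all terms c_k z^k can be made to align in phase at a single z on |z|=r.
Part (b). At z = 2 (real, on the circle |z| = r):
  p(2) = (2)·2^0 + (3)·2^1 + (-3)·2^2 + (3)·2^3 + (-1)·2^4 = 4.
  |p(2)| = 4.
Check: |p(2)| = 4 ≤ 60 = M_tri(2). ✓ Equality does not hold at z = 2 (the coefficients have mixed signs, so the terms do not all align in phase there).

M_tri(2) = 60; |p(2)| = 4; equality at z=2: no.


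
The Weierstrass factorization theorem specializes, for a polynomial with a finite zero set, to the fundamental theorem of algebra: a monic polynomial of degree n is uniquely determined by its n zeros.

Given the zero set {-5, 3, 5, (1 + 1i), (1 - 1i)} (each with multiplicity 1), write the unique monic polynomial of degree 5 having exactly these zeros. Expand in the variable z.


The polynomial is p(z) = ∏_{α ∈ S} (z − α), where S = {-5, 3, 5, (1 + 1i), (1 - 1i)}.
Expanding the product yields: p(z) = z^5 -5·z^4 -17·z^3 + 119·z^2 -200·z + 150.
Note conjugate pairs combine to real quadratics: (z − (1+1i))(z − (1−1i)) = z² − 2z + 2.
The resulting polynomial has degree 5 and real coefficients as required.

p(z) = z^5 -5·z^4 -17·z^3 + 119·z^2 -200·z + 150.


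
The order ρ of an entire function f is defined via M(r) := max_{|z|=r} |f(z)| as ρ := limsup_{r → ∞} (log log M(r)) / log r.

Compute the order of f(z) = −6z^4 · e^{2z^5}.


M(r) = max_{|z|=r} |-6|·|z|^4·|e^{2z^5}| = 6·r^4 · e^{2r^5} (the factors attain their maxima compatibly on |z|=r). Then log M(r) = log 6 + 4·log r + 2r^5, dominated by the last term, so log log M(r) ~ 5·log r. The polynomial factor -6z^4 contributes only a log r term and does not affect the order. ρ = 5.
Therefore ρ = 5.

Order ρ = 5.


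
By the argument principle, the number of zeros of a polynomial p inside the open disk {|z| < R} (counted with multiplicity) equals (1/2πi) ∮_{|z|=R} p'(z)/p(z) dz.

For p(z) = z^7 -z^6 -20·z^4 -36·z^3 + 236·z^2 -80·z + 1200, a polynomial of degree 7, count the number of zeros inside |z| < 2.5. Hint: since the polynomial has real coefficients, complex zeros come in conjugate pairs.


The zeros of p are: (3 + 1i), (3 - 1i), -3, (0 + 2i), (0 - 2i), (-1 + 3i), (-1 - 3i).
Their magnitudes are: 3.162, 3.162, 3, 2, 2, 3.162, 3.162.
Zeros with |z| < R = 2.5: (0 + 2i), (0 - 2i).
Count = 2.
By the argument principle, (1/2πi) ∮_{|z|=R} p'(z)/p(z) dz equals exactly this count.

Number of zeros inside |z| < 2.5: 2.


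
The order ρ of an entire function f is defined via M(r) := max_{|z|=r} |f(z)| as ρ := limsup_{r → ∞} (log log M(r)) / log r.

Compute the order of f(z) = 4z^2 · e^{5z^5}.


M(r) = max_{|z|=r} |4|·|z|^2·|e^{5z^5}| = 4·r^2 · e^{5r^5} (the factors attain their maxima compatibly on |z|=r). Then log M(r) = log 4 + 2·log r + 5r^5, dominated by the last term, so log log M(r) ~ 5·log r. The polynomial factor 4z^2 contributes only a log r term and does not affect the order. ρ = 5.
Therefore ρ = 5.

Order ρ = 5.


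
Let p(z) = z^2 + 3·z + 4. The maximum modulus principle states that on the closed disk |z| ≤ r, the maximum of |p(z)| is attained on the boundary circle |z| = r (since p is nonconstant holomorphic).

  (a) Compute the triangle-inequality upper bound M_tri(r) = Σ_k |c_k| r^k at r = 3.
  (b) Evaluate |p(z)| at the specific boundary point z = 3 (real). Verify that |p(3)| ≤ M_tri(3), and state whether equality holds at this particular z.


Coefficients: c_0 = 4, c_1 = 3, c_2 = 1. Radius r = 3.
Part (a). Triangle bound: M_tri(r) = Σ_k |c_k| r^k
  = |4|·3^0 + |3|·3^1 + |1|·3^2
  = 4 + 9 + 9 = 22.
This bounds M(r) := max_{|z|=r} |p(z)| from above; equality holds iff all terms c_k z^k can be made to align in phase at a single z on |z|=r.
Part (b). At z = 3 (real, on the circle |z| = r):
  p(3) = (4)·3^0 + (3)·3^1 + (1)·3^2 = 22.
  |p(3)| = 22.
Since all nonzero coefficients share the same sign, |p(3)| = 22 = M_tri(3); the triangle bound is attained at z = 3, so in fact M(r) = 22.

M_tri(3) = 22; |p(3)| = 22; equality at z=3: yes.


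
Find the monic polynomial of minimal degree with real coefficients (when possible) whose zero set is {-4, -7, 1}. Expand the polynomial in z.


The polynomial is p(z) = ∏_{α ∈ S} (z − α), where S = {-4, -7, 1}.
Expanding the product yields: p(z) = z^3 + 10·z^2 + 17·z -28.
The resulting polynomial has degree 3 and real coefficients as required.

p(z) = z^3 + 10·z^2 + 17·z -28.


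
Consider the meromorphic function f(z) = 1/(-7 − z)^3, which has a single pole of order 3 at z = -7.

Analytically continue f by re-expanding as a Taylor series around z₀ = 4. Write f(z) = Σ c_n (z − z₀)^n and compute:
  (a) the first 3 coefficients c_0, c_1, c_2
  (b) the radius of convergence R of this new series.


Let w = z − z₀, so z = z₀ + w.
Then -7 − z = -7 − (z₀ + w) = (-7 − z₀) − w = -11 − w.
f(z) = 1/(-11 − w)^3 = (1/(-11)^3) · (1 − w/(-11))^{−3}.
By the binomial series (1−u)^{−3} = Σ_{n≥0} C(n+2, 2) u^n for |u|<1, with u = w/(-11):
  c_n = C(n+2, 2) / (-11)^(n+3).
  c_0 = 1/(-11)^3 = -1/1331.
  c_1 = 3/(-11)^4 = 3/14641.
  c_2 = 6/(-11)^5 = -6/161051.
The series is valid for |w/d| < 1, i.e. |z − z₀| < |d|.
Radius of convergence: R = |-7 − z₀| = |-11| = 11 (distance from z₀ to the singularity z = -7).

c_0 = -1/1331, c_1 = 3/14641, c_2 = -6/161051; R = 11.


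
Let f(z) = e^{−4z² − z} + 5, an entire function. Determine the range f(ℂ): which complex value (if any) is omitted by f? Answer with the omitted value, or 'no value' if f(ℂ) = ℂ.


Little Picard bounds the complement of f(ℂ) to at most one point.
The exponent g(z) = −4z² − z is a nonconstant polynomial, hence surjective onto ℂ. So e^{g(z)} takes every value in {e^w : w ∈ ℂ} = ℂ ∖ {0}. Adding 5 shifts the range to ℂ ∖ {5}. f omits exactly 5.

Omitted value: 5.


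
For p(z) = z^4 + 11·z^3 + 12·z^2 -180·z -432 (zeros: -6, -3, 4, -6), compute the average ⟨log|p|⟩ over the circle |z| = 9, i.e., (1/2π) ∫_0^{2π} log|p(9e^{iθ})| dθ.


Zeros: -6, -6, -3, 4; r = 9.
Inside |z| < r: -6, -6, -3, 4. Outside (|z| ≥ r): ∅.
p(0) = -432, so log|p(0)| = log(432) = 6.0684.
Apply Jensen: I(r) = log|p(0)| + Σ_k log(r/|z_k|), summed over zeros inside |z| < r.
  log(r/|z_k|) for z_k = -6: log(9/6) = 0.4055
  log(r/|z_k|) for z_k = -3: log(9/3) = 1.0986
  log(r/|z_k|) for z_k = 4: log(9/4) = 0.8109
  log(r/|z_k|) for z_k = -6: log(9/6) = 0.4055
Sum over inside zeros: 2.7205.
I(r) = log|p(0)| + (inside sum) = 6.0684 + 2.7205 = 8.7889.
Closed form (all zeros inside, monic): I(r) = n·log(r) = 4·log(9) = 8.7889. ✓

I(r) ≈ 8.7889.


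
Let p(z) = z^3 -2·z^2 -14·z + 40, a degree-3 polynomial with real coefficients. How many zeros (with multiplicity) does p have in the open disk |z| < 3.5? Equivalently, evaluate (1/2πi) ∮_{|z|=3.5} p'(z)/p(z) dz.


The zeros of p are: (3 + 1i), (3 - 1i), -4.
Their magnitudes are: 3.162, 3.162, 4.
Zeros with |z| < R = 3.5: (3 + 1i), (3 - 1i).
Count = 2.
By the argument principle, (1/2πi) ∮_{|z|=R} p'(z)/p(z) dz equals exactly this count.

Number of zeros inside |z| < 3.5: 2.


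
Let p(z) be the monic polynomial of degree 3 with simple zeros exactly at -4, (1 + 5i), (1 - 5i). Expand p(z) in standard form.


The polynomial is p(z) = ∏_{α ∈ S} (z − α), where S = {-4, (1 + 5i), (1 - 5i)}.
Expanding the product yields: p(z) = z^3 + 2·z^2 + 18·z + 104.
Note conjugate pairs combine to real quadratics: (z − (1+5i))(z − (1−5i)) = z² − 2z + 26.
The resulting polynomial has degree 3 and real coefficients as required.

p(z) = z^3 + 2·z^2 + 18·z + 104.


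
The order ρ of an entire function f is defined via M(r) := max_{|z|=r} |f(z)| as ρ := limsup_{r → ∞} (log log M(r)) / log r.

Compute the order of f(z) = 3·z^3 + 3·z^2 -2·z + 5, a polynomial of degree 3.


|f(z)| ≤ Σ|c_k|·r^k = O(r^3) as r → ∞. Polynomial growth is O(e^{r^ε}) for every ε > 0 (since r^3/e^{r^ε} → 0), so ρ ≤ ε for all ε > 0, i.e. ρ = 0. Every nonconstant polynomial has order 0.
Therefore ρ = 0.

Order ρ = 0.


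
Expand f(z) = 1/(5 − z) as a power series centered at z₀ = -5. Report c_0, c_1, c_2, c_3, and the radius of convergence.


Let w = z − z₀, so z = z₀ + w.
Then 5 − z = 5 − (z₀ + w) = (5 − z₀) − w = 10 − w.
f(z) = 1/(10 − w) = (1/(10)) · 1/(1 − w/(10)) = Σ_{n≥0} w^n / (10)^(n+1).
So c_n = 1/(10)^(n+1):
  c_0 = 1/(10)^1 = 1/10.
  c_1 = 1/(10)^2 = 1/100.
  c_2 = 1/(10)^3 = 1/1000.
  c_3 = 1/(10)^4 = 1/10000.
The series is valid for |w/d| < 1, i.e. |z − z₀| < |d|.
Radius of convergence: R = |5 − z₀| = |10| = 10 (distance from z₀ to the singularity z = 5).

c_0 = 1/10, c_1 = 1/100, c_2 = 1/1000, c_3 = 1/10000; R = 10.


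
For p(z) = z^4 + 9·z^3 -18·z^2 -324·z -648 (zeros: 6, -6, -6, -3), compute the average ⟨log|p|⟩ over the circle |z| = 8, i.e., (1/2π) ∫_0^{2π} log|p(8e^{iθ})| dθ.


Zeros: -6, -6, -3, 6; r = 8.
Inside |z| < r: -6, -6, -3, 6. Outside (|z| ≥ r): ∅.
p(0) = -648, so log|p(0)| = log(648) = 6.4739.
Apply Jensen: I(r) = log|p(0)| + Σ_k log(r/|z_k|), summed over zeros inside |z| < r.
  log(r/|z_k|) for z_k = 6: log(8/6) = 0.2877
  log(r/|z_k|) for z_k = -6: log(8/6) = 0.2877
  log(r/|z_k|) for z_k = -6: log(8/6) = 0.2877
  log(r/|z_k|) for z_k = -3: log(8/3) = 0.9808
Sum over inside zeros: 1.8439.
I(r) = log|p(0)| + (inside sum) = 6.4739 + 1.8439 = 8.3178.
Closed form (all zeros inside, monic): I(r) = n·log(r) = 4·log(8) = 8.3178. ✓

I(r) ≈ 8.3178.


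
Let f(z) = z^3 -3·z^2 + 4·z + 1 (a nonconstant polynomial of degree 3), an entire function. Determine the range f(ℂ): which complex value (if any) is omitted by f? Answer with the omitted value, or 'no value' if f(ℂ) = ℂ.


Little Picard bounds the complement of f(ℂ) to at most one point.
For every w ∈ ℂ, the equation p(z) − w = 0 is a nonconstant polynomial in z and hence has at least one root by the fundamental theorem of algebra. So p is surjective onto ℂ, omitting no value.

Omitted value: no value.


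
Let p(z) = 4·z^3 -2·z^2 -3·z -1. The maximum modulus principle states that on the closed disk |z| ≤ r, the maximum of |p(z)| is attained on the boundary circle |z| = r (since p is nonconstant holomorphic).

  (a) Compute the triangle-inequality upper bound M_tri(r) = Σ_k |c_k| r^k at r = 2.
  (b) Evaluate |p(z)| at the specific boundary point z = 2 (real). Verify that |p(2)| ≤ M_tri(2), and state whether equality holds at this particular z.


Coefficients: c_0 = -1, c_1 = -3, c_2 = -2, c_3 = 4. Radius r = 2.
Part (a). Triangle bound: M_tri(r) = Σ_k |c_k| r^k
  = |-1|·2^0 + |-3|·2^1 + |-2|·2^2 + |4|·2^3
  = 1 + 6 + 8 + 32 = 47.
This bounds M(r) := max_{|z|=r} |p(z)| from above; equality holds iff all terms c_k z^k can be made to align in phase at a single z on |z|=r.
Part (b). At z = 2 (real, on the circle |z| = r):
  p(2) = (-1)·2^0 + (-3)·2^1 + (-2)·2^2 + (4)·2^3 = 17.
  |p(2)| = 17.
Check: |p(2)| = 17 ≤ 47 = M_tri(2). ✓ Equality does not hold at z = 2 (the coefficients have mixed signs, so the terms do not all align in phase there).

M_tri(2) = 47; |p(2)| = 17; equality at z=2: no.


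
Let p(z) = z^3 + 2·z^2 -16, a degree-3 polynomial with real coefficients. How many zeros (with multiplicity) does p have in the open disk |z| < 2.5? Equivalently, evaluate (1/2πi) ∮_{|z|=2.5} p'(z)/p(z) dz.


The zeros of p are: (-2 + 2i), (-2 - 2i), 2.
Their magnitudes are: 2.828, 2.828, 2.
Zeros with |z| < R = 2.5: 2.
Count = 1.
By the argument principle, (1/2πi) ∮_{|z|=R} p'(z)/p(z) dz equals exactly this count.

Number of zeros inside |z| < 2.5: 1.


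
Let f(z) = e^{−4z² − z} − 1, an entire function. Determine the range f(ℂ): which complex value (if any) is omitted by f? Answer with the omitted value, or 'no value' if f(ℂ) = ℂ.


Little Picard bounds the complement of f(ℂ) to at most one point.
The exponent g(z) = −4z² − z is a nonconstant polynomial, hence surjective onto ℂ. So e^{g(z)} takes every value in {e^w : w ∈ ℂ} = ℂ ∖ {0}. Adding -1 shifts the range to ℂ ∖ {-1}. f omits exactly -1.

Omitted value: -1.


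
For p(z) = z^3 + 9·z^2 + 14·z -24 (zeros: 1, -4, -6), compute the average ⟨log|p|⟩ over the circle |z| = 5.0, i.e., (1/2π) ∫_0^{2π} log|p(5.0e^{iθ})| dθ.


Zeros: -6, -4, 1; r = 5.0.
Inside |z| < r: -4, 1. Outside (|z| ≥ r): -6.
p(0) = -24, so log|p(0)| = log(24) = 3.1781.
Apply Jensen: I(r) = log|p(0)| + Σ_k log(r/|z_k|), summed over zeros inside |z| < r.
  log(r/|z_k|) for z_k = 1: log(5.0/1) = 1.6094
  log(r/|z_k|) for z_k = -4: log(5.0/4) = 0.2231
  Outside zeros (-6) contribute nothing to the Jensen sum.
Sum over inside zeros: 1.8326.
I(r) = log|p(0)| + (inside sum) = 3.1781 + 1.8326 = 5.0106.
Note: since some zeros are outside |z| ≤ r, the simplified n·log(r) form does NOT apply — only the inside zeros contribute.

I(r) ≈ 5.0106.


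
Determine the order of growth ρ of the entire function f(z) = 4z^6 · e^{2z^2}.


M(r) = max_{|z|=r} |4|·|z|^6·|e^{2z^2}| = 4·r^6 · e^{2r^2} (the factors attain their maxima compatibly on |z|=r). Then log M(r) = log 4 + 6·log r + 2r^2, dominated by the last term, so log log M(r) ~ 2·log r. The polynomial factor 4z^6 contributes only a log r term and does not affect the order. ρ = 2.
Therefore ρ = 2.

Order ρ = 2.


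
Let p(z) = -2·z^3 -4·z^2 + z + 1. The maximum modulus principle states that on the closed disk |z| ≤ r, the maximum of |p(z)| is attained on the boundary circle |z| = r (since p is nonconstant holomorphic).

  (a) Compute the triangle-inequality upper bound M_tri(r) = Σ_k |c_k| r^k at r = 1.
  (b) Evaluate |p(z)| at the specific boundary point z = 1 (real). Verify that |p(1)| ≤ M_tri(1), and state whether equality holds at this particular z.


Coefficients: c_0 = 1, c_1 = 1, c_2 = -4, c_3 = -2. Radius r = 1.
Part (a). Triangle bound: M_tri(r) = Σ_k |c_k| r^k
  = |1|·1^0 + |1|·1^1 + |-4|·1^2 + |-2|·1^3
  = 1 + 1 + 4 + 2 = 8.
This bounds M(r) := max_{|z|=r} |p(z)| from above; equality holds iff all terms c_k z^k can be made to align in phase at a single z on |z|=r.
Part (b). At z = 1 (real, on the circle |z| = r):
  p(1) = (1)·1^0 + (1)·1^1 + (-4)·1^2 + (-2)·1^3 = -4.
  |p(1)| = 4.
Check: |p(1)| = 4 ≤ 8 = M_tri(1). ✓ Equality does not hold at z = 1 (the coefficients have mixed signs, so the terms do not all align in phase there).

M_tri(1) = 8; |p(1)| = 4; equality at z=1: no.


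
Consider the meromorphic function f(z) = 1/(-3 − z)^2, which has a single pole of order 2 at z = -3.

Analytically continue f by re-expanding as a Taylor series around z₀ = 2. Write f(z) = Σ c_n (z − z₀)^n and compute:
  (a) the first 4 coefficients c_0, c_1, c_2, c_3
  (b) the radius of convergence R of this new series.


Let w = z − z₀, so z = z₀ + w.
Then -3 − z = -3 − (z₀ + w) = (-3 − z₀) − w = -5 − w.
f(z) = 1/(-5 − w)^2 = (1/(-5)^2) · (1 − w/(-5))^{−2}.
By the binomial series (1−u)^{−2} = Σ_{n≥0} C(n+1, 1) u^n for |u|<1, with u = w/(-5):
  c_n = C(n+1, 1) / (-5)^(n+2).
  c_0 = 1/(-5)^2 = 1/25.
  c_1 = 2/(-5)^3 = -2/125.
  c_2 = 3/(-5)^4 = 3/625.
  c_3 = 4/(-5)^5 = -4/3125.
The series is valid for |w/d| < 1, i.e. |z − z₀| < |d|.
Radius of convergence: R = |-3 − z₀| = |-5| = 5 (distance from z₀ to the singularity z = -3).

c_0 = 1/25, c_1 = -2/125, c_2 = 3/625, c_3 = -4/3125; R = 5.


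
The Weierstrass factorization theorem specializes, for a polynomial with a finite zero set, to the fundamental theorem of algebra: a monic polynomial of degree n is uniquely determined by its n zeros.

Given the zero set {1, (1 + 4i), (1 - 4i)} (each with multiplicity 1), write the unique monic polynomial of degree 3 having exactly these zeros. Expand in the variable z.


The polynomial is p(z) = ∏_{α ∈ S} (z − α), where S = {1, (1 + 4i), (1 - 4i)}.
Expanding the product yields: p(z) = z^3 -3·z^2 + 19·z -17.
Note conjugate pairs combine to real quadratics: (z − (1+4i))(z − (1−4i)) = z² − 2z + 17.
The resulting polynomial has degree 3 and real coefficients as required.

p(z) = z^3 -3·z^2 + 19·z -17.


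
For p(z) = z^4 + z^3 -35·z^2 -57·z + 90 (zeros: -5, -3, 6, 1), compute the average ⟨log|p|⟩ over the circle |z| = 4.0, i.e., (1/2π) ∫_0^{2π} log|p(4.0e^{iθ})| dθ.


Zeros: -5, -3, 1, 6; r = 4.0.
Inside |z| < r: -3, 1. Outside (|z| ≥ r): -5, 6.
p(0) = 90, so log|p(0)| = log(90) = 4.4998.
Apply Jensen: I(r) = log|p(0)| + Σ_k log(r/|z_k|), summed over zeros inside |z| < r.
  log(r/|z_k|) for z_k = -3: log(4.0/3) = 0.2877
  log(r/|z_k|) for z_k = 1: log(4.0/1) = 1.3863
  Outside zeros (-5, 6) contribute nothing to the Jensen sum.
Sum over inside zeros: 1.6740.
I(r) = log|p(0)| + (inside sum) = 4.4998 + 1.6740 = 6.1738.
Note: since some zeros are outside |z| ≤ r, the simplified n·log(r) form does NOT apply — only the inside zeros contribute.

I(r) ≈ 6.1738.


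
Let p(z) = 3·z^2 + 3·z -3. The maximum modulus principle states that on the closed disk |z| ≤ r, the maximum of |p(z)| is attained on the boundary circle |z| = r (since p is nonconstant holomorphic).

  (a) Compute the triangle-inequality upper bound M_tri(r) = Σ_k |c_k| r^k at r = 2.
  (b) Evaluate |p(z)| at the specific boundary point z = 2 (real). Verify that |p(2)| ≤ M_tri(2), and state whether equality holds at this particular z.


Coefficients: c_0 = -3, c_1 = 3, c_2 = 3. Radius r = 2.
Part (a). Triangle bound: M_tri(r) = Σ_k |c_k| r^k
  = |-3|·2^0 + |3|·2^1 + |3|·2^2
  = 3 + 6 + 12 = 21.
This bounds M(r) := max_{|z|=r} |p(z)| from above; equality holds iff all terms c_k z^k can be made to align in phase at a single z on |z|=r.
Part (b). At z = 2 (real, on the circle |z| = r):
  p(2) = (-3)·2^0 + (3)·2^1 + (3)·2^2 = 15.
  |p(2)| = 15.
Check: |p(2)| = 15 ≤ 21 = M_tri(2). ✓ Equality does not hold at z = 2 (the coefficients have mixed signs, so the terms do not all align in phase there).

M_tri(2) = 21; |p(2)| = 15; equality at z=2: no.


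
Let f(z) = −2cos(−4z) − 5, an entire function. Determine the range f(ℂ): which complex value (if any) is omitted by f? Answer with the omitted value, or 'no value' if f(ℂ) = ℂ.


Little Picard bounds the complement of f(ℂ) to at most one point.
cos is entire and surjective onto ℂ: for every w ∈ ℂ, cos(ζ) = w has a solution ζ ∈ ℂ (e.g., via the complex inverse arccos). With ζ = −4z this gives z = ζ/(-4). Then -2·cos(−4z) takes every value in -2·ℂ = ℂ, and adding -5 is a bijection of ℂ. So f is surjective and omits no value. (Note: only on the real line is cos bounded by [−1, 1].)

Omitted value: no value.


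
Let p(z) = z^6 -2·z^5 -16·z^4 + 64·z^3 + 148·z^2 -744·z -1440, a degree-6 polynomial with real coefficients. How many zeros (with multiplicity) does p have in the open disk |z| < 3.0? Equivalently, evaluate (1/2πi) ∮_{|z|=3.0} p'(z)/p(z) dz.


The zeros of p are: -2, 4, (3 + 3i), (3 - 3i), (-3 + 1i), (-3 - 1i).
Their magnitudes are: 2, 4, 4.243, 4.243, 3.162, 3.162.
Zeros with |z| < R = 3.0: -2.
Count = 1.
By the argument principle, (1/2πi) ∮_{|z|=R} p'(z)/p(z) dz equals exactly this count.

Number of zeros inside |z| < 3.0: 1.


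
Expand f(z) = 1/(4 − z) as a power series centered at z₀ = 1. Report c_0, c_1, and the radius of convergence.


Let w = z − z₀, so z = z₀ + w.
Then 4 − z = 4 − (z₀ + w) = (4 − z₀) − w = 3 − w.
f(z) = 1/(3 − w) = (1/(3)) · 1/(1 − w/(3)) = Σ_{n≥0} w^n / (3)^(n+1).
So c_n = 1/(3)^(n+1):
  c_0 = 1/(3)^1 = 1/3.
  c_1 = 1/(3)^2 = 1/9.
The series is valid for |w/d| < 1, i.e. |z − z₀| < |d|.
Radius of convergence: R = |4 − z₀| = |3| = 3 (distance from z₀ to the singularity z = 4).

c_0 = 1/3, c_1 = 1/9; R = 3.


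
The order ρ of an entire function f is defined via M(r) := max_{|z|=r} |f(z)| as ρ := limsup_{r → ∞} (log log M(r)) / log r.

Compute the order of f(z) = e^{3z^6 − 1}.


|e^{3z^6 − 1}| = e^{Re(3·z^6) + -1} ≤ e^{3|z|^6 + -1} = e^{3r^6 + -1} on |z| = r, so ρ ≤ 6. Choosing z on |z|=r so that 3·z^6 is real positive (always possible by picking arg z appropriately) gives |f(z)| = e^{3r^6 + -1}, matching the bound. The additive constant -1 does not affect log log M(r) ~ 6·log r. Hence ρ = 6.
Therefore ρ = 6.

Order ρ = 6.


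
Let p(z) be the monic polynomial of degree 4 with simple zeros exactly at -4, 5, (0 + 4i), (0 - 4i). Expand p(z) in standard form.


The polynomial is p(z) = ∏_{α ∈ S} (z − α), where S = {-4, 5, (0 + 4i), (0 - 4i)}.
Expanding the product yields: p(z) = z^4 -z^3 -4·z^2 -16·z -320.
Note conjugate pairs combine to real quadratics: (z − (0+4i))(z − (0−4i)) = z² + 16.
The resulting polynomial has degree 4 and real coefficients as required.

p(z) = z^4 -z^3 -4·z^2 -16·z -320.


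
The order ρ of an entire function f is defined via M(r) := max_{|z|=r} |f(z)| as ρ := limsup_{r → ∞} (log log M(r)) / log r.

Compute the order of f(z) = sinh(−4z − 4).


sinh(w) is a linear combination of e^{iw} and e^{−iw} (or e^w, e^{−w} in the hyperbolic case), so |sinh(w)| ≤ e^{|w|}. With w = −4z − 4, |w| ≤ 4|z| + 4 = 4r + 4 on |z| = r, giving M(r) ≤ e^{4r + 4}, so ρ ≤ 1. On a suitable ray (z = it for sin/cos; z = t for sinh/cosh, t real → ∞), |sinh(−4z − 4)| grows like e^{4|t|}/2, so ρ ≥ 1. Hence ρ = 1.
Therefore ρ = 1.

Order ρ = 1.


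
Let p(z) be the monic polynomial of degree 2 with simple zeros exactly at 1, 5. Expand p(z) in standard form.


The polynomial is p(z) = ∏_{α ∈ S} (z − α), where S = {1, 5}.
Expanding the product yields: p(z) = z^2 -6·z + 5.
The resulting polynomial has degree 2 and real coefficients as required.

p(z) = z^2 -6·z + 5.


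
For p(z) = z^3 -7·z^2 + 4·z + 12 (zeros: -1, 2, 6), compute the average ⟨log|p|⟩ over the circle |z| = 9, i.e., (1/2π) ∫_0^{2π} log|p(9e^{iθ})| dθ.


Zeros: -1, 2, 6; r = 9.
Inside |z| < r: -1, 2, 6. Outside (|z| ≥ r): ∅.
p(0) = 12, so log|p(0)| = log(12) = 2.4849.
Apply Jensen: I(r) = log|p(0)| + Σ_k log(r/|z_k|), summed over zeros inside |z| < r.
  log(r/|z_k|) for z_k = -1: log(9/1) = 2.1972
  log(r/|z_k|) for z_k = 2: log(9/2) = 1.5041
  log(r/|z_k|) for z_k = 6: log(9/6) = 0.4055
Sum over inside zeros: 4.1068.
I(r) = log|p(0)| + (inside sum) = 2.4849 + 4.1068 = 6.5917.
Closed form (all zeros inside, monic): I(r) = n·log(r) = 3·log(9) = 6.5917. ✓

I(r) ≈ 6.5917.


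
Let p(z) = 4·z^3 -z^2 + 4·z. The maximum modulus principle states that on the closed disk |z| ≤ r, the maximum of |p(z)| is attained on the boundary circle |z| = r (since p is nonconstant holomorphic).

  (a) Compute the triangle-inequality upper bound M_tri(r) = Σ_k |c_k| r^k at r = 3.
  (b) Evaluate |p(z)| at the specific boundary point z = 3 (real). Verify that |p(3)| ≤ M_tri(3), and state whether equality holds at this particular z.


Coefficients: c_0 = 0, c_1 = 4, c_2 = -1, c_3 = 4. Radius r = 3.
Part (a). Triangle bound: M_tri(r) = Σ_k |c_k| r^k
  = |0|·3^0 + |4|·3^1 + |-1|·3^2 + |4|·3^3
  = 0 + 12 + 9 + 108 = 129.
This bounds M(r) := max_{|z|=r} |p(z)| from above; equality holds iff all terms c_k z^k can be made to align in phase at a single z on |z|=r.
Part (b). At z = 3 (real, on the circle |z| = r):
  p(3) = (0)·3^0 + (4)·3^1 + (-1)·3^2 + (4)·3^3 = 111.
  |p(3)| = 111.
Check: |p(3)| = 111 ≤ 129 = M_tri(3). ✓ Equality does not hold at z = 3 (the coefficients have mixed signs, so the terms do not all align in phase there).

M_tri(3) = 129; |p(3)| = 111; equality at z=3: no.


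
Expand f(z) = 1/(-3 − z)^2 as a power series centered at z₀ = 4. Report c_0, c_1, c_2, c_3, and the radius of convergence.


Let w = z − z₀, so z = z₀ + w.
Then -3 − z = -3 − (z₀ + w) = (-3 − z₀) − w = -7 − w.
f(z) = 1/(-7 − w)^2 = (1/(-7)^2) · (1 − w/(-7))^{−2}.
By the binomial series (1−u)^{−2} = Σ_{n≥0} C(n+1, 1) u^n for |u|<1, with u = w/(-7):
  c_n = C(n+1, 1) / (-7)^(n+2).
  c_0 = 1/(-7)^2 = 1/49.
  c_1 = 2/(-7)^3 = -2/343.
  c_2 = 3/(-7)^4 = 3/2401.
  c_3 = 4/(-7)^5 = -4/16807.
The series is valid for |w/d| < 1, i.e. |z − z₀| < |d|.
Radius of convergence: R = |-3 − z₀| = |-7| = 7 (distance from z₀ to the singularity z = -3).

c_0 = 1/49, c_1 = -2/343, c_2 = 3/2401, c_3 = -4/16807; R = 7.


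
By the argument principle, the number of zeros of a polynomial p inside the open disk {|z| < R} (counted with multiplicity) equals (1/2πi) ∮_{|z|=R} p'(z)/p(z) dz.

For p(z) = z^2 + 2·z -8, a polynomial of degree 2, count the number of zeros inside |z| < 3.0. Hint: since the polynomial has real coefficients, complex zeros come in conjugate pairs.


The zeros of p are: 2, -4.
Their magnitudes are: 2, 4.
Zeros with |z| < R = 3.0: 2.
Count = 1.
By the argument principle, (1/2πi) ∮_{|z|=R} p'(z)/p(z) dz equals exactly this count.

Number of zeros inside |z| < 3.0: 1.


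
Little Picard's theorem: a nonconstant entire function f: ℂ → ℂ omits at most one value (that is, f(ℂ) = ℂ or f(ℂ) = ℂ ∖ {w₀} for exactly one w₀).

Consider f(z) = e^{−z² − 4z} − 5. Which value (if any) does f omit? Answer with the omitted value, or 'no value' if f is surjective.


Little Picard bounds the complement of f(ℂ) to at most one point.
The exponent g(z) = −z² − 4z is a nonconstant polynomial, hence surjective onto ℂ. So e^{g(z)} takes every value in {e^w : w ∈ ℂ} = ℂ ∖ {0}. Adding -5 shifts the range to ℂ ∖ {-5}. f omits exactly -5.

Omitted value: -5.


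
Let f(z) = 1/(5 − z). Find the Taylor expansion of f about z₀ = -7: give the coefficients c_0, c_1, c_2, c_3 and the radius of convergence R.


Let w = z − z₀, so z = z₀ + w.
Then 5 − z = 5 − (z₀ + w) = (5 − z₀) − w = 12 − w.
f(z) = 1/(12 − w) = (1/(12)) · 1/(1 − w/(12)) = Σ_{n≥0} w^n / (12)^(n+1).
So c_n = 1/(12)^(n+1):
  c_0 = 1/(12)^1 = 1/12.
  c_1 = 1/(12)^2 = 1/144.
  c_2 = 1/(12)^3 = 1/1728.
  c_3 = 1/(12)^4 = 1/20736.
The series is valid for |w/d| < 1, i.e. |z − z₀| < |d|.
Radius of convergence: R = |5 − z₀| = |12| = 12 (distance from z₀ to the singularity z = 5).

c_0 = 1/12, c_1 = 1/144, c_2 = 1/1728, c_3 = 1/20736; R = 12.


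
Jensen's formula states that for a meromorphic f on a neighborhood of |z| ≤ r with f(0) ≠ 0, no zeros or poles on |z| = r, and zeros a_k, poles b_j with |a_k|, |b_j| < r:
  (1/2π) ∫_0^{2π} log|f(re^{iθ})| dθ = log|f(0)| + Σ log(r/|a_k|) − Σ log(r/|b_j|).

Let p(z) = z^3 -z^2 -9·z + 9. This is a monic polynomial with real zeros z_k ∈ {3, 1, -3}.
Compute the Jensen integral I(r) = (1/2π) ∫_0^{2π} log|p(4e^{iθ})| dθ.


Zeros: -3, 1, 3; r = 4.
Inside |z| < r: -3, 1, 3. Outside (|z| ≥ r): ∅.
p(0) = 9, so log|p(0)| = log(9) = 2.1972.
Apply Jensen: I(r) = log|p(0)| + Σ_k log(r/|z_k|), summed over zeros inside |z| < r.
  log(r/|z_k|) for z_k = 3: log(4/3) = 0.2877
  log(r/|z_k|) for z_k = 1: log(4/1) = 1.3863
  log(r/|z_k|) for z_k = -3: log(4/3) = 0.2877
Sum over inside zeros: 1.9617.
I(r) = log|p(0)| + (inside sum) = 2.1972 + 1.9617 = 4.1589.
Closed form (all zeros inside, monic): I(r) = n·log(r) = 3·log(4) = 4.1589. ✓

I(r) ≈ 4.1589.


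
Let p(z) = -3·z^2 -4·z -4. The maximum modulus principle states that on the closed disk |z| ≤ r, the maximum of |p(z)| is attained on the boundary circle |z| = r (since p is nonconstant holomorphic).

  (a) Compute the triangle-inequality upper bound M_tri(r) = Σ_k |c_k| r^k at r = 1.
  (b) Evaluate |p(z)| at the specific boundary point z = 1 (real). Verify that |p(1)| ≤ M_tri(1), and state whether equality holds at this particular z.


Coefficients: c_0 = -4, c_1 = -4, c_2 = -3. Radius r = 1.
Part (a). Triangle bound: M_tri(r) = Σ_k |c_k| r^k
  = |-4|·1^0 + |-4|·1^1 + |-3|·1^2
  = 4 + 4 + 3 = 11.
This bounds M(r) := max_{|z|=r} |p(z)| from above; equality holds iff all terms c_k z^k can be made to align in phase at a single z on |z|=r.
Part (b). At z = 1 (real, on the circle |z| = r):
  p(1) = (-4)·1^0 + (-4)·1^1 + (-3)·1^2 = -11.
  |p(1)| = 11.
Since all nonzero coefficients share the same sign, |p(1)| = 11 = M_tri(1); the triangle bound is attained at z = 1, so in fact M(r) = 11.

M_tri(1) = 11; |p(1)| = 11; equality at z=1: yes.
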